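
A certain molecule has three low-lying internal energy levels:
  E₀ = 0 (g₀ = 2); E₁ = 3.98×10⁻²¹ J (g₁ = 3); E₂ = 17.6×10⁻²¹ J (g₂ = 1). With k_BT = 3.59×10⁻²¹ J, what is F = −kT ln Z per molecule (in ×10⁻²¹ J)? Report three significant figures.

-3.94 ×10⁻²¹ J

Eᵢ/kT = 0, 1.1086, 4.9025.
Z = Σ gᵢe^(−Eᵢ/kT) = 2·e^(−0) + 3·e^(−1.1086) + 1·e^(−4.9025) = 2.0000 + 0.99006 + 0.0074280 = 2.9975.
F = −kT ln Z = −3.59 × ln(2.9975) = −3.59 × 1.0978 = -3.94 ×10⁻²¹ J.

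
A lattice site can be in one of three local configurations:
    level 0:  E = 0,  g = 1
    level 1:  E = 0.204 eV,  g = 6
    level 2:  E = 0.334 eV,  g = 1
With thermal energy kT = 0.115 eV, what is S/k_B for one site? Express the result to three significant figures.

1.68

Eᵢ/kT = 0, 1.7739, 2.9043.
Z = Σ gᵢe^(−Eᵢ/kT) = 1·e^(−0) + 6·e^(−1.7739) + 1·e^(−2.9043) = 1.0000 + 1.0180 + 0.054787 = 2.0728.
⟨E⟩ = Σ EᵢPᵢ = 0.10902 eV.
S/k_B = ln Z + ⟨E⟩/kT = ln(2.0728) + 0.10902/0.115 = 0.72890 + 0.94800 = 1.68.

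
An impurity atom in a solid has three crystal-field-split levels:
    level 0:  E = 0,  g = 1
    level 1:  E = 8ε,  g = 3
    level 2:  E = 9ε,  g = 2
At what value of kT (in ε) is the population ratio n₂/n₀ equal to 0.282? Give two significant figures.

4.6 ε

n₂/n₀ = (g₂/g₀) exp[−(E₂−E₀)/kT] = 0.282.
⇒ (E₂−E₀)/kT = ln((2/1)/0.282) = ln(7.092) = 1.959.
kT = 9ε / 1.959 = 4.6 ε.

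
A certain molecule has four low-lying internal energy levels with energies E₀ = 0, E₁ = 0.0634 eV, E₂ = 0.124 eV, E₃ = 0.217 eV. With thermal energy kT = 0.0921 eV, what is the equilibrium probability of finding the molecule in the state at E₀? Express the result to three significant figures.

0.538

Eᵢ/kT = 0, 0.68838, 1.3464, 2.3561.
Z = Σ e^(−Eᵢ/kT) = e^(−0) + e^(−0.68838) + e^(−1.3464) + e^(−2.3561) = 1.0000 + 0.50239 + 0.26018 + 0.094789 = 1.8574.
P₀ = e^(−E₀/kT) / Z = 1.0000/1.8574 = 0.538.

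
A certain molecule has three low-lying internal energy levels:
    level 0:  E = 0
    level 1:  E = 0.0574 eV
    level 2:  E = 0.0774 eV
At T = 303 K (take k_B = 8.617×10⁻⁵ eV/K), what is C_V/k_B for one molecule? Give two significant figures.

0.73

k_BT = 8.617×10⁻⁵ × 303 K = 0.02611 eV.
Eᵢ/kT = 0, 2.198, 2.964.
Z = Σ e^(−Eᵢ/kT) = e^(−0) + e^(−2.198) + e^(−2.964) = 1.000 + 0.1110 + 0.05161 = 1.163.
⟨E⟩ = 0.008913 eV, ⟨E²⟩ = 0.0005803 eV².
C_V/k_B = (⟨E²⟩ − ⟨E⟩²)/(kT)² = (0.0005803 − 0.00007944)/0.0006817 = 0.73.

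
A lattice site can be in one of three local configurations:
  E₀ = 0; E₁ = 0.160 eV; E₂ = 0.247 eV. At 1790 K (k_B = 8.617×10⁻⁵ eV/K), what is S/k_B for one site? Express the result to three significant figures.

0.886

k_BT = 8.617×10⁻⁵ × 1790 K = 0.15424 eV.
Eᵢ/kT = 0, 1.0373, 1.6014.
Z = Σ e^(−Eᵢ/kT) = e^(−0) + e^(−1.0373) + e^(−1.6014) = 1.0000 + 0.35441 + 0.20161 = 1.5560.
⟨E⟩ = Σ EᵢPᵢ = 0.068447 eV.
S/k_B = ln Z + ⟨E⟩/kT = ln(1.5560) + 0.068447/0.15424 = 0.44212 + 0.44377 = 0.886.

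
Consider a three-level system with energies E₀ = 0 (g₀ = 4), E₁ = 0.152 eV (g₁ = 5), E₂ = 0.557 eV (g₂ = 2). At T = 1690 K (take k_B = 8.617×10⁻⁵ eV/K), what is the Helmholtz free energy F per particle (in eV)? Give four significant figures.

k_BT = 8.617×10⁻⁵ × 1690 K = 0.145627 eV.
Eᵢ/kT = 0, 1.04376, 3.82484.
Z = Σ gᵢe^(−Eᵢ/kT) = 4·e^(−0) + 5·e^(−1.04376) + 2·e^(−3.82484) = 4.00000 + 1.76064 + 0.0436439 = 5.80428.
F = −kT ln Z = −0.145627 × ln(5.80428) = −0.145627 × 1.75860 = -0.2561 eV.

-0.2561 eV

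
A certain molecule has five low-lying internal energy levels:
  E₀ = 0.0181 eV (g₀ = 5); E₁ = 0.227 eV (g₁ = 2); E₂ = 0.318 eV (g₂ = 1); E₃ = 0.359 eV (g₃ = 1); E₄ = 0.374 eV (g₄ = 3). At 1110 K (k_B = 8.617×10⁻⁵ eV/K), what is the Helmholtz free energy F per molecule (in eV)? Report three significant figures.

-0.143 eV

k_BT = 8.617×10⁻⁵ × 1110 K = 0.095649 eV.
Eᵢ/kT = 0.18923, 2.3733, 3.3247, 3.7533, 3.9101.
Z = Σ gᵢe^(−Eᵢ/kT) = 5·e^(−0.18923) + 2·e^(−2.3733) + 1·e^(−3.3247) + 1·e^(−3.7533) + 3·e^(−3.9101) = 4.1380 + 0.18635 + 0.035983 + 0.023440 + 0.060115 = 4.4439.
F = −kT ln Z = −0.095649 × ln(4.4439) = −0.095649 × 1.4915 = -0.143 eV.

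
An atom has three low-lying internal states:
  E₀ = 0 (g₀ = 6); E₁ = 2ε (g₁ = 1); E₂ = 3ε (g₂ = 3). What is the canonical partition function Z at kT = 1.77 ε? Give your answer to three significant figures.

Z = 6.87

Eᵢ/kT = 0, 1.1299, 1.6949.
Z = Σ gᵢe^(−Eᵢ/kT) = 6·e^(−0) + 1·e^(−1.1299) + 3·e^(−1.6949) = 6.0000 + 0.32307 + 0.55085 = 6.8739.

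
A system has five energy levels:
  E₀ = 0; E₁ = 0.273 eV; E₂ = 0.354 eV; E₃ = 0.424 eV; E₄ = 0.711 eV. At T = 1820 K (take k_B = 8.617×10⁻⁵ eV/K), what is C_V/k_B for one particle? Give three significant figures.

0.985

k_BT = 8.617×10⁻⁵ × 1820 K = 0.15683 eV.
Eᵢ/kT = 0, 1.7407, 2.2572, 2.7036, 4.5336.
Z = Σ e^(−Eᵢ/kT) = e^(−0) + e^(−1.7407) + e^(−2.2572) + e^(−2.7036) + e^(−4.5336) = 1.0000 + 0.17540 + 0.10464 + 0.066964 + 0.010742 = 1.3577.
⟨E⟩ = 0.089090 eV, ⟨E²⟩ = 0.032153 eV².
C_V/k_B = (⟨E²⟩ − ⟨E⟩²)/(kT)² = (0.032153 − 0.0079370)/0.024596 = 0.985.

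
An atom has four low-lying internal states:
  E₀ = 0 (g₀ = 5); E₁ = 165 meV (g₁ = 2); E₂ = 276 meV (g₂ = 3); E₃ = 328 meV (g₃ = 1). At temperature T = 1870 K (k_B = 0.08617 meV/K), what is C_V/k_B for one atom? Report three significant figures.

0.360

k_BT = 0.08617 × 1870 K = 161.14 meV.
Eᵢ/kT = 0, 1.0240, 1.7128, 2.0355.
Z = Σ gᵢe^(−Eᵢ/kT) = 5·e^(−0) + 2·e^(−1.0240) + 3·e^(−1.7128) + 1·e^(−2.0355) = 5.0000 + 0.71831 + 0.54108 + 0.13062 = 6.3900.
⟨E⟩ = 48.623 meV, ⟨E²⟩ = 11710 meV².
C_V/k_B = (⟨E²⟩ − ⟨E⟩²)/(kT)² = (11710 − 2364.2)/25966 = 0.360.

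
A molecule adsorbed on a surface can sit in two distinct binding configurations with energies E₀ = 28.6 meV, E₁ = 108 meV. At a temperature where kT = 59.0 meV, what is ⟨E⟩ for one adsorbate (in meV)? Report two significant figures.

45 meV

Eᵢ/kT = 0.4847, 1.831.
Z = Σ e^(−Eᵢ/kT) = e^(−0.4847) + e^(−1.831) = 0.6159 + 0.1603 = 0.7762.
⟨E⟩ = Σ Eᵢ e^(−Eᵢ/kT) / Z = (28.6·0.6159 + 108·0.1603) / 0.7762 = 45 meV.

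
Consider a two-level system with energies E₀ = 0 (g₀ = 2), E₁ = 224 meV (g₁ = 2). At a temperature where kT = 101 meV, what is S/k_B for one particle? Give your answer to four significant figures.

Eᵢ/kT = 0, 2.21782.
Z = Σ gᵢe^(−Eᵢ/kT) = 2·e^(−0) + 2·e^(−2.21782) = 2.00000 + 0.217692 = 2.21769.
⟨E⟩ = Σ EᵢPᵢ = 21.9882 meV.
S/k_B = ln Z + ⟨E⟩/kT = ln(2.21769) + 21.9882/101 = 0.796466 + 0.217705 = 1.014.

1.014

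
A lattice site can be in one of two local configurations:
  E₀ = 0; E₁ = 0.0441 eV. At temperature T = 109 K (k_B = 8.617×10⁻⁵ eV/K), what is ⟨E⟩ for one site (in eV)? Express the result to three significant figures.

0.000399 eV

k_BT = 8.617×10⁻⁵ × 109 K = 0.0093925 eV.
Eᵢ/kT = 0, 4.6952.
Z = Σ e^(−Eᵢ/kT) = e^(−0) + e^(−4.6952) = 1.0000 + 0.0091390 = 1.0091.
⟨E⟩ = Σ Eᵢ e^(−Eᵢ/kT) / Z = (0·1.0000 + 0.0441·0.0091390) / 1.0091 = 0.000399 eV.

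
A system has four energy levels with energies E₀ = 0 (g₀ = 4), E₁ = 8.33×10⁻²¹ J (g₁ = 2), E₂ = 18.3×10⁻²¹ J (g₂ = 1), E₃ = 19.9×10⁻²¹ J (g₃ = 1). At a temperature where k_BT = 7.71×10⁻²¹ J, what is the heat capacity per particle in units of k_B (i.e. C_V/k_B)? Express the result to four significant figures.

Eᵢ/kT = 0, 1.08042, 2.37354, 2.58106.
Z = Σ gᵢe^(−Eᵢ/kT) = 4·e^(−0) + 2·e^(−1.08042) + 1·e^(−2.37354) + 1·e^(−2.58106) = 4.00000 + 0.678906 + 0.0931504 + 0.0756937 = 4.84775.
⟨E⟩ = 1.82894, ⟨E²⟩ = 22.3360.
C_V/k_B = (⟨E²⟩ − ⟨E⟩²)/(kT)² = (22.3360 − 3.34502)/59.4441 = 0.3195.

0.3195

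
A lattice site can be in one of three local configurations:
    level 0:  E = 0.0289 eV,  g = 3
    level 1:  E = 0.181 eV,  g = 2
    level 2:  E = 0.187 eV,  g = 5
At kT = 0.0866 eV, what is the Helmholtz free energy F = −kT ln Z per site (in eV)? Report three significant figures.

Eᵢ/kT = 0.33372, 2.0901, 2.1594.
Z = Σ gᵢe^(−Eᵢ/kT) = 3·e^(−0.33372) + 2·e^(−2.0901) + 5·e^(−2.1594) = 2.1488 + 0.24735 + 0.57697 = 2.9731.
F = −kT ln Z = −0.0866 × ln(2.9731) = −0.0866 × 1.0896 = -0.0944 eV.

-0.0944 eV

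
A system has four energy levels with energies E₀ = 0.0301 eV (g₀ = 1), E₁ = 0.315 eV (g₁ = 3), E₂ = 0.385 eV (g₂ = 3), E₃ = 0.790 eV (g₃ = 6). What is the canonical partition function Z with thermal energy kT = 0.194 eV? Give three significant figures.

Z = 1.96

Eᵢ/kT = 0.15515, 1.6237, 1.9845, 4.0722.
Z = Σ gᵢe^(−Eᵢ/kT) = 1·e^(−0.15515) + 3·e^(−1.6237) + 3·e^(−1.9845) + 6·e^(−4.0722) = 0.85629 + 0.59150 + 0.41235 + 0.10224 = 1.9624.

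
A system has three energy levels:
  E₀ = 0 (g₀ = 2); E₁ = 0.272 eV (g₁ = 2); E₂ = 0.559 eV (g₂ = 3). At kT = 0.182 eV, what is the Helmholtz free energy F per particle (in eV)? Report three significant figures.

Eᵢ/kT = 0, 1.4945, 3.0714.
Z = Σ gᵢe^(−Eᵢ/kT) = 2·e^(−0) + 2·e^(−1.4945) + 3·e^(−3.0714) = 2.0000 + 0.44872 + 0.13907 = 2.5878.
F = −kT ln Z = −0.182 × ln(2.5878) = −0.182 × 0.95081 = -0.173 eV.

-0.173 eV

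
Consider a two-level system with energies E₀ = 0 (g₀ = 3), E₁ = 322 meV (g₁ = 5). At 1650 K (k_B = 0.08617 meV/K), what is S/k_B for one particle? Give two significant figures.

k_BT = 0.08617 × 1650 K = 142.2 meV.
Eᵢ/kT = 0, 2.264.
Z = Σ gᵢe^(−Eᵢ/kT) = 3·e^(−0) + 5·e^(−2.264) = 3.000 + 0.5197 = 3.520.
⟨E⟩ = Σ EᵢPᵢ = 47.54 meV.
S/k_B = ln Z + ⟨E⟩/kT = ln(3.520) + 47.54/142.2 = 1.258 + 0.3343 = 1.6.

1.6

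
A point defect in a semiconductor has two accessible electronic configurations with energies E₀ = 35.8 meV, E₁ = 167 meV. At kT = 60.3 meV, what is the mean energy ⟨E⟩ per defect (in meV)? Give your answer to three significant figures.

49.2 meV

Eᵢ/kT = 0.59370, 2.7695.
Z = Σ e^(−Eᵢ/kT) = e^(−0.59370) + e^(−2.7695) = 0.55228 + 0.062693 = 0.61497.
⟨E⟩ = Σ Eᵢ e^(−Eᵢ/kT) / Z = (35.8·0.55228 + 167·0.062693) / 0.61497 = 49.2 meV.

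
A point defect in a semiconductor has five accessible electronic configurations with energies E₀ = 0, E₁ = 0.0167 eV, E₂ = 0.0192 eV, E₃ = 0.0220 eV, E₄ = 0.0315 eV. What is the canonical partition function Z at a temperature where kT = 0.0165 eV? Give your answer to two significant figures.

Z = 2.1

Eᵢ/kT = 0, 1.012, 1.164, 1.333, 1.909.
Z = Σ e^(−Eᵢ/kT) = e^(−0) + e^(−1.012) + e^(−1.164) + e^(−1.333) + e^(−1.909) = 1.000 + 0.3635 + 0.3122 + 0.2637 + 0.1482 = 2.088.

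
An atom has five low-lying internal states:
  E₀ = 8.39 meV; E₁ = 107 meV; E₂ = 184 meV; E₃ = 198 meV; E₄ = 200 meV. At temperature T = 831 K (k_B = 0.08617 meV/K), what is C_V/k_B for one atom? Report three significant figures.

0.947

k_BT = 0.08617 × 831 K = 71.607 meV.
Eᵢ/kT = 0.11717, 1.4943, 2.5696, 2.7651, 2.7930.
Z = Σ e^(−Eᵢ/kT) = e^(−0.11717) + e^(−1.4943) + e^(−2.5696) + e^(−2.7651) + e^(−2.7930) = 0.88943 + 0.22441 + 0.076566 + 0.062970 + 0.061237 = 1.3146.
⟨E⟩ = 53.459 meV, ⟨E²⟩ = 7715.1 meV².
C_V/k_B = (⟨E²⟩ − ⟨E⟩²)/(kT)² = (7715.1 − 2857.9)/5127.6 = 0.947.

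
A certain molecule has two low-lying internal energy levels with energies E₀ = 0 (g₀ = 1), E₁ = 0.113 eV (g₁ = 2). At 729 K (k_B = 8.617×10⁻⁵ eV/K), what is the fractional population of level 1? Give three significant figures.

k_BT = 8.617×10⁻⁵ × 729 K = 0.062818 eV.
Eᵢ/kT = 0, 1.7988.
Z = Σ gᵢe^(−Eᵢ/kT) = 1·e^(−0) + 2·e^(−1.7988) = 1.0000 + 0.33099 = 1.3310.
P₁ = g₁ e^(−E₁/kT) / Z = 0.33099/1.3310 = 0.249.

0.249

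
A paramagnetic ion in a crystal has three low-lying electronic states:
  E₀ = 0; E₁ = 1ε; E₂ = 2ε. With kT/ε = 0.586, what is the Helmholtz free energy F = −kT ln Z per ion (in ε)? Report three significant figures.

-0.114 ε

Eᵢ/kT = 0, 1.7065, 3.4130.
Z = Σ e^(−Eᵢ/kT) = e^(−0) + e^(−1.7065) + e^(−3.4130) = 1.0000 + 0.18150 + 0.032942 = 1.2144.
F = −kT ln Z = −0.586 × ln(1.2144) = −0.586 × 0.19425 = -0.114 ε.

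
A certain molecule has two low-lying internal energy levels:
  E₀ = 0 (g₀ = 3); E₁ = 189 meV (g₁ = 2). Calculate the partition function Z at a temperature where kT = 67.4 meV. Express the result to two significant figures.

Z = 3.1

Eᵢ/kT = 0, 2.804.
Z = Σ gᵢe^(−Eᵢ/kT) = 3·e^(−0) + 2·e^(−2.804) = 3.000 + 0.1211 = 3.121.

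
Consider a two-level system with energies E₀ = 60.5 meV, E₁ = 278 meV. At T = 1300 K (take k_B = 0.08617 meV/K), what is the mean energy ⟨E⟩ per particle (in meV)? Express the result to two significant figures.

88 meV

k_BT = 0.08617 × 1300 K = 112.0 meV.
Eᵢ/kT = 0.5402, 2.482.
Z = Σ e^(−Eᵢ/kT) = e^(−0.5402) + e^(−2.482) = 0.5826 + 0.08358 = 0.6662.
⟨E⟩ = Σ Eᵢ e^(−Eᵢ/kT) / Z = (60.5·0.5826 + 278·0.08358) / 0.6662 = 88 meV.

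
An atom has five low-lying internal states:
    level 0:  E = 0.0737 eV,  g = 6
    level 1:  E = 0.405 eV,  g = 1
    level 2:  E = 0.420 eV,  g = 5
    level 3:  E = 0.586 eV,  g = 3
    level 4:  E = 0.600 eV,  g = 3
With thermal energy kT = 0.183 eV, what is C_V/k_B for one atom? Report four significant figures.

0.6942

Eᵢ/kT = 0.402732, 2.21311, 2.29508, 3.20219, 3.27869.
Z = Σ gᵢe^(−Eᵢ/kT) = 6·e^(−0.402732) + 1·e^(−2.21311) + 5·e^(−2.29508) + 3·e^(−3.20219) + 3·e^(−3.27869) = 4.01095 + 0.109360 + 0.503767 + 0.122019 + 0.113033 = 4.85913.
⟨E⟩ = 0.142166 eV, ⟨E²⟩ = 0.0434607 eV².
C_V/k_B = (⟨E²⟩ − ⟨E⟩²)/(kT)² = (0.0434607 − 0.0202112)/0.0334890 = 0.6942.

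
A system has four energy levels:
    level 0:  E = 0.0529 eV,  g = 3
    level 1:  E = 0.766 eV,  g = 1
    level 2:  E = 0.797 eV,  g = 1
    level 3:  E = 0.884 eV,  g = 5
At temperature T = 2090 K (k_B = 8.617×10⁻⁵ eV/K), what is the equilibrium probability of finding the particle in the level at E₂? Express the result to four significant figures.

k_BT = 8.617×10⁻⁵ × 2090 K = 0.180095 eV.
Eᵢ/kT = 0.293734, 4.25331, 4.42544, 4.90852.
Z = Σ gᵢe^(−Eᵢ/kT) = 3·e^(−0.293734) + 1·e^(−4.25331) + 1·e^(−4.42544) + 5·e^(−4.90852) = 2.23642 + 0.0142171 + 0.0119689 + 0.0369170 = 2.29952.
P₂ = g₂ e^(−E₂/kT) / Z = 0.0119689/2.29952 = 0.005205.

0.005205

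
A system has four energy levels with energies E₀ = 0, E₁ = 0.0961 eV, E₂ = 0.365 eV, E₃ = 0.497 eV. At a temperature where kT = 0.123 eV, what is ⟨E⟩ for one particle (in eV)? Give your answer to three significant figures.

0.0468 eV

Eᵢ/kT = 0, 0.78130, 2.9675, 4.0407.
Z = Σ e^(−Eᵢ/kT) = e^(−0) + e^(−0.78130) + e^(−2.9675) + e^(−4.0407) = 1.0000 + 0.45781 + 0.051432 + 0.017585 = 1.5268.
⟨E⟩ = Σ Eᵢ e^(−Eᵢ/kT) / Z = (0·1.0000 + 0.0961·0.45781 + 0.365·0.051432 + 0.497·0.017585) / 1.5268 = 0.0468 eV.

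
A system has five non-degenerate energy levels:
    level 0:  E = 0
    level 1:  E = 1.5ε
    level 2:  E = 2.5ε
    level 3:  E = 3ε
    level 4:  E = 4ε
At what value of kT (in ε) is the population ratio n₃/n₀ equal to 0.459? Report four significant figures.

3.853 ε

n₃/n₀ = exp[−(E₃−E₀)/kT] = 0.459.
⇒ (E₃−E₀)/kT = ln(1/0.459) = ln(2.17865) = 0.778705.
kT = 3ε / 0.778705 = 3.853 ε.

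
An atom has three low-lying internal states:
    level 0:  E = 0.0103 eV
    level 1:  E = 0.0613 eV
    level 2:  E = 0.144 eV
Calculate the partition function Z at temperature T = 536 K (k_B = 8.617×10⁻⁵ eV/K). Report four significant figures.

Z = 1.110

k_BT = 8.617×10⁻⁵ × 536 K = 0.0461871 eV.
Eᵢ/kT = 0.223006, 1.32721, 3.11775.
Z = Σ e^(−Eᵢ/kT) = e^(−0.223006) + e^(−1.32721) + e^(−3.11775) = 0.800110 + 0.265216 + 0.0442566 = 1.10958.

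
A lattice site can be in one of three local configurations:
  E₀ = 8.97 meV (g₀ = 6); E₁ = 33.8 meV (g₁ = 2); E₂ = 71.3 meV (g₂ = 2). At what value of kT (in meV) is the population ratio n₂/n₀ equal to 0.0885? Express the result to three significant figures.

n₂/n₀ = (g₂/g₀) exp[−(E₂−E₀)/kT] = 0.0885.
⇒ (E₂−E₀)/kT = ln((2/6)/0.0885) = ln(3.7665) = 1.3261.
kT = 62.33 meV / 1.3261 = 47.0 meV.

47.0 meV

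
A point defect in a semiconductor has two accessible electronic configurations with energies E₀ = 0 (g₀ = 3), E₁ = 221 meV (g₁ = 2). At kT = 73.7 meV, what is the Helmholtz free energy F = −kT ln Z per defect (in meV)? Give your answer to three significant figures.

-83.4 meV

Eᵢ/kT = 0, 2.9986.
Z = Σ gᵢe^(−Eᵢ/kT) = 3·e^(−0) + 2·e^(−2.9986) = 3.0000 + 0.099714 = 3.0997.
F = −kT ln Z = −73.7 × ln(3.0997) = −73.7 × 1.1313 = -83.4 meV.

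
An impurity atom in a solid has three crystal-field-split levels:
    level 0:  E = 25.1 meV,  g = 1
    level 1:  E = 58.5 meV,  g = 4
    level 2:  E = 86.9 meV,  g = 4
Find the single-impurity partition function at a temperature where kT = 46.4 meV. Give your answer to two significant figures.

Eᵢ/kT = 0.5409, 1.261, 1.873.
Z = Σ gᵢe^(−Eᵢ/kT) = 1·e^(−0.5409) + 4·e^(−1.261) + 4·e^(−1.873) = 0.5822 + 1.133 + 0.6146 = 2.330.

Z = 2.3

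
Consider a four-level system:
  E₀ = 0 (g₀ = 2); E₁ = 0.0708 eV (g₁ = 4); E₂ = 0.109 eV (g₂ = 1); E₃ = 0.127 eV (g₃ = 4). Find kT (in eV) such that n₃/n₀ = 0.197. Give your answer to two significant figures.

0.055 eV

n₃/n₀ = (g₃/g₀) exp[−(E₃−E₀)/kT] = 0.197.
⇒ (E₃−E₀)/kT = ln((4/2)/0.197) = ln(10.15) = 2.317.
kT = 0.127 eV / 2.317 = 0.055 eV.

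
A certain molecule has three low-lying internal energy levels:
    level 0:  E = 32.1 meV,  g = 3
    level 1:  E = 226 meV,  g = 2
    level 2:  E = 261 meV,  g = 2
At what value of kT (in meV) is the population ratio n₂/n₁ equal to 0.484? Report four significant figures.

n₂/n₁ = (g₂/g₁) exp[−(E₂−E₁)/kT] = 0.484.
⇒ (E₂−E₁)/kT = ln((2/2)/0.484) = ln(2.06612) = 0.725672.
kT = 35 meV / 0.725672 = 48.23 meV.

48.23 meV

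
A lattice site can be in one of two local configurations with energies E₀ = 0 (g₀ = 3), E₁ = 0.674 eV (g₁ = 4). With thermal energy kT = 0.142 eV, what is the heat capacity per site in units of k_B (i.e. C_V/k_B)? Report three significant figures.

Eᵢ/kT = 0, 4.7465.
Z = Σ gᵢe^(−Eᵢ/kT) = 3·e^(−0) + 4·e^(−4.7465) = 3.0000 + 0.034728 = 3.0347.
⟨E⟩ = 0.0077130 eV, ⟨E²⟩ = 0.0051986 eV².
C_V/k_B = (⟨E²⟩ − ⟨E⟩²)/(kT)² = (0.0051986 − 0.000059490)/0.020164 = 0.255.

0.255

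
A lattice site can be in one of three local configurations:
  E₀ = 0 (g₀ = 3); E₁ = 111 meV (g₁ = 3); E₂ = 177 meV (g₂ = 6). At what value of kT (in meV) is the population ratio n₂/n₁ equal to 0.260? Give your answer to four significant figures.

n₂/n₁ = (g₂/g₁) exp[−(E₂−E₁)/kT] = 0.260.
⇒ (E₂−E₁)/kT = ln((6/3)/0.260) = ln(7.69231) = 2.04022.
kT = 66 meV / 2.04022 = 32.35 meV.

32.35 meV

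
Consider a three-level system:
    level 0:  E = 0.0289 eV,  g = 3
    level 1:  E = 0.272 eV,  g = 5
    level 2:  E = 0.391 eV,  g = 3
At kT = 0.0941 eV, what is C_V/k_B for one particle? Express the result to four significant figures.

0.8814

Eᵢ/kT = 0.307120, 2.89054, 4.15515.
Z = Σ gᵢe^(−Eᵢ/kT) = 3·e^(−0.307120) + 5·e^(−2.89054) + 3·e^(−4.15515) = 2.20669 + 0.277731 + 0.0470503 = 2.53147.
⟨E⟩ = 0.0623009 eV, ⟨E²⟩ = 0.0116864 eV².
C_V/k_B = (⟨E²⟩ − ⟨E⟩²)/(kT)² = (0.0116864 − 0.00388140)/0.00885481 = 0.8814.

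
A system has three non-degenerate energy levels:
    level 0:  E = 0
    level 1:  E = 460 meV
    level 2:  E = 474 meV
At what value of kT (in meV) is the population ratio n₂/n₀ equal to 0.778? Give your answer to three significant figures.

1890 meV

n₂/n₀ = exp[−(E₂−E₀)/kT] = 0.778.
⇒ (E₂−E₀)/kT = ln(1/0.778) = ln(1.2853) = 0.25099.
kT = 474 meV / 0.25099 = 1890 meV.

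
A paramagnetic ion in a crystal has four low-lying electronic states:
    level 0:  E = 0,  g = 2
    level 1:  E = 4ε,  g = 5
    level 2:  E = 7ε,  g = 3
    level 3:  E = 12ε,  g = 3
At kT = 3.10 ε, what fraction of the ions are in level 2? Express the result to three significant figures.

0.0836

Eᵢ/kT = 0, 1.2903, 2.2581, 3.8710.
Z = Σ gᵢe^(−Eᵢ/kT) = 2·e^(−0) + 5·e^(−1.2903) + 3·e^(−2.2581) + 3·e^(−3.8710) = 2.0000 + 1.3759 + 0.31365 + 0.062513 = 3.7521.
P₂ = g₂ e^(−E₂/kT) / Z = 0.31365/3.7521 = 0.0836.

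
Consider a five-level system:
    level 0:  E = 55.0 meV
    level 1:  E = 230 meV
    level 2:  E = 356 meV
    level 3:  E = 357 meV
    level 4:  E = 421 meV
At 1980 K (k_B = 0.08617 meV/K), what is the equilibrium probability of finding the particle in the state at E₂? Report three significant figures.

0.0943

k_BT = 0.08617 × 1980 K = 170.62 meV.
Eᵢ/kT = 0.32235, 1.3480, 2.0865, 2.0924, 2.4675.
Z = Σ e^(−Eᵢ/kT) = e^(−0.32235) + e^(−1.3480) + e^(−2.0865) + e^(−2.0924) + e^(−2.4675) = 0.72444 + 0.25976 + 0.12412 + 0.12339 + 0.084797 = 1.3165.
P₂ = e^(−E₂/kT) / Z = 0.12412/1.3165 = 0.0943.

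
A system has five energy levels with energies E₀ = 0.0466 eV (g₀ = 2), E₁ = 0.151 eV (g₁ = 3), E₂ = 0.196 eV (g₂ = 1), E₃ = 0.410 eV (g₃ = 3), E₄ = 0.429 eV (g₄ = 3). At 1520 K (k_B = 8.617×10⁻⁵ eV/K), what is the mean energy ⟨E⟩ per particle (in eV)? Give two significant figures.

0.13 eV

k_BT = 8.617×10⁻⁵ × 1520 K = 0.1310 eV.
Eᵢ/kT = 0.3557, 1.153, 1.496, 3.130, 3.275.
Z = Σ gᵢe^(−Eᵢ/kT) = 2·e^(−0.3557) + 3·e^(−1.153) + 1·e^(−1.496) + 3·e^(−3.130) + 3·e^(−3.275) = 1.401 + 0.9471 + 0.2240 + 0.1312 + 0.1135 = 2.817.
⟨E⟩ = Σ Eᵢ gᵢe^(−Eᵢ/kT) / Z = (0.0466·1.401 + 0.151·0.9471 + 0.196·0.2240 + 0.410·0.1312 + 0.429·0.1135) / 2.817 = 0.13 eV.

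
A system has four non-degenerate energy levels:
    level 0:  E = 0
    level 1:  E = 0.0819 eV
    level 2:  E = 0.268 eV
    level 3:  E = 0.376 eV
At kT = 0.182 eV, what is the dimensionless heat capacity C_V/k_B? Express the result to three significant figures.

0.388

Eᵢ/kT = 0, 0.45000, 1.4725, 2.0659.
Z = Σ e^(−Eᵢ/kT) = e^(−0) + e^(−0.45000) + e^(−1.4725) + e^(−2.0659) = 1.0000 + 0.63763 + 0.22935 + 0.12670 = 1.9937.
⟨E⟩ = 0.080918 eV, ⟨E²⟩ = 0.019392 eV².
C_V/k_B = (⟨E²⟩ − ⟨E⟩²)/(kT)² = (0.019392 − 0.0065477)/0.033124 = 0.388.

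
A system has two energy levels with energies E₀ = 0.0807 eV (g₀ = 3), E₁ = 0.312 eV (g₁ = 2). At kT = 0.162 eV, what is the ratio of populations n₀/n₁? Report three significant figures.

n₀/n₁ = (g₀/g₁) exp[−(E₀−E₁)/kT] = (3/2) × exp(−(-0.2313 eV)/(0.162 eV)) = (3/2) × exp(1.4278) = 6.25.

6.25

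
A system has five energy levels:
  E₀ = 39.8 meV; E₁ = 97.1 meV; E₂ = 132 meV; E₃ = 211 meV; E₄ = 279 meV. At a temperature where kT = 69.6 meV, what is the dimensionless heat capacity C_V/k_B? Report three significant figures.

Eᵢ/kT = 0.57184, 1.3951, 1.8966, 3.0316, 4.0086.
Z = Σ e^(−Eᵢ/kT) = e^(−0.57184) + e^(−1.3951) + e^(−1.8966) + e^(−3.0316) + e^(−4.0086) = 0.56449 + 0.24781 + 0.15008 + 0.048238 + 0.018159 = 1.0288.
⟨E⟩ = 79.300 meV, ⟨E²⟩ = 9143.4 meV².
C_V/k_B = (⟨E²⟩ − ⟨E⟩²)/(kT)² = (9143.4 − 6288.5)/4844.2 = 0.589.

0.589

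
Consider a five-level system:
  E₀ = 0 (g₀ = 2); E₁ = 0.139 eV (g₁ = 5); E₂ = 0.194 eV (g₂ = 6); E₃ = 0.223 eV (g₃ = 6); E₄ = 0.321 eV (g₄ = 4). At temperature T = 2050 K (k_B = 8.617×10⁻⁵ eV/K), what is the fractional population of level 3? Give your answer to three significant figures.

k_BT = 8.617×10⁻⁵ × 2050 K = 0.17665 eV.
Eᵢ/kT = 0, 0.78687, 1.0982, 1.2624, 1.8172.
Z = Σ gᵢe^(−Eᵢ/kT) = 2·e^(−0) + 5·e^(−0.78687) + 6·e^(−1.0982) + 6·e^(−1.2624) + 4·e^(−1.8172) = 2.0000 + 2.2763 + 2.0008 + 1.6978 + 0.64992 = 8.6248.
P₃ = g₃ e^(−E₃/kT) / Z = 1.6978/8.6248 = 0.197.

0.197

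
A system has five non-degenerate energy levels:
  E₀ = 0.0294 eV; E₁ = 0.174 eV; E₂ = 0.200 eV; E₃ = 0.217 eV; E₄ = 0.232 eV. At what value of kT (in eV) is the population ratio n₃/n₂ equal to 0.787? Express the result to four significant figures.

n₃/n₂ = exp[−(E₃−E₂)/kT] = 0.787.
⇒ (E₃−E₂)/kT = ln(1/0.787) = ln(1.27065) = 0.239529.
kT = 0.017 eV / 0.239529 = 0.07097 eV.

0.07097 eV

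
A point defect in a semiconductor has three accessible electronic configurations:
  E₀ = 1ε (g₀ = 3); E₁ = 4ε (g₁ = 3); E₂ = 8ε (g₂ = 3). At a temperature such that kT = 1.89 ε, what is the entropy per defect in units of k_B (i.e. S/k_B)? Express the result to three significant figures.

Eᵢ/kT = 0.52910, 2.1164, 4.2328.
Z = Σ gᵢe^(−Eᵢ/kT) = 3·e^(−0.52910) + 3·e^(−2.1164) + 3·e^(−4.2328) = 1.7674 + 0.36139 + 0.043535 = 2.1723.
⟨E⟩ = Σ EᵢPᵢ = 1.6394 ε.
S/k_B = ln Z + ⟨E⟩/kT = ln(2.1723) + 1.6394/1.89 = 0.77579 + 0.86741 = 1.64.

1.64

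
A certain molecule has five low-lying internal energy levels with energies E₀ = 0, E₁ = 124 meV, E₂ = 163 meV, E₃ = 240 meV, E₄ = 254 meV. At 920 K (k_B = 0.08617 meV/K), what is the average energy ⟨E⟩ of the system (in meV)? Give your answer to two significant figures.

k_BT = 0.08617 × 920 K = 79.28 meV.
Eᵢ/kT = 0, 1.564, 2.056, 3.027, 3.204.
Z = Σ e^(−Eᵢ/kT) = e^(−0) + e^(−1.564) + e^(−2.056) + e^(−3.027) + e^(−3.204) = 1.000 + 0.2093 + 0.1280 + 0.04846 + 0.04060 = 1.426.
⟨E⟩ = Σ Eᵢ e^(−Eᵢ/kT) / Z = (0·1.000 + 124·0.2093 + 163·0.1280 + 240·0.04846 + 254·0.04060) / 1.426 = 48 meV.

48 meV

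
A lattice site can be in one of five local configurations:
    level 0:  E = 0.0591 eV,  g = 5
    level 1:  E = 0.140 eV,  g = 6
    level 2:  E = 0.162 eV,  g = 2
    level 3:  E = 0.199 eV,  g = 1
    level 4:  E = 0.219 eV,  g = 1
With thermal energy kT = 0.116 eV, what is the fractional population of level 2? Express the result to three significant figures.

0.0880

Eᵢ/kT = 0.50948, 1.2069, 1.3966, 1.7155, 1.8879.
Z = Σ gᵢe^(−Eᵢ/kT) = 5·e^(−0.50948) + 6·e^(−1.2069) + 2·e^(−1.3966) + 1·e^(−1.7155) + 1·e^(−1.8879) = 3.0040 + 1.7947 + 0.49487 + 0.17987 + 0.15139 = 5.6248.
P₂ = g₂ e^(−E₂/kT) / Z = 0.49487/5.6248 = 0.0880.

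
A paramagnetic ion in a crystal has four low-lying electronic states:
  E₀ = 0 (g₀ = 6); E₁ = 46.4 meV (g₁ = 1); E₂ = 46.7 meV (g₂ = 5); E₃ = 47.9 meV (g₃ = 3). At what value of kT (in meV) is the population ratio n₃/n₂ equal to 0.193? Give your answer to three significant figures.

1.06 meV

n₃/n₂ = (g₃/g₂) exp[−(E₃−E₂)/kT] = 0.193.
⇒ (E₃−E₂)/kT = ln((3/5)/0.193) = ln(3.1088) = 1.1342.
kT = 1.2 meV / 1.1342 = 1.06 meV.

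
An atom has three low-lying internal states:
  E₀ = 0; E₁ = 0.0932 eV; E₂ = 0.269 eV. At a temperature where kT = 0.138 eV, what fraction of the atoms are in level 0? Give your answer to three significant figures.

Eᵢ/kT = 0, 0.67536, 1.9493.
Z = Σ e^(−Eᵢ/kT) = e^(−0) + e^(−0.67536) + e^(−1.9493) = 1.0000 + 0.50897 + 0.14237 = 1.6513.
P₀ = e^(−E₀/kT) / Z = 1.0000/1.6513 = 0.606.

0.606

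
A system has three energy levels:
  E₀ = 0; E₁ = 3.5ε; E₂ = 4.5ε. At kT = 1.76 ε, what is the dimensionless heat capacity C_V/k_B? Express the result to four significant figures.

Eᵢ/kT = 0, 1.98864, 2.55682.
Z = Σ e^(−Eᵢ/kT) = e^(−0) + e^(−1.98864) + e^(−2.55682) = 1.00000 + 0.136881 + 0.0775510 = 1.21443.
⟨E⟩ = 0.681853 ε, ⟨E²⟩ = 2.67385 ε².
C_V/k_B = (⟨E²⟩ − ⟨E⟩²)/(kT)² = (2.67385 − 0.464924)/3.09760 = 0.7131.

0.7131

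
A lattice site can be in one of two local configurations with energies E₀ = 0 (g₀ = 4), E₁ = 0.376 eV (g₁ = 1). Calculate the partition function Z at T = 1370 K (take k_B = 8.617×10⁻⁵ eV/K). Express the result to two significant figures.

k_BT = 8.617×10⁻⁵ × 1370 K = 0.1181 eV.
Eᵢ/kT = 0, 3.184.
Z = Σ gᵢe^(−Eᵢ/kT) = 4·e^(−0) + 1·e^(−3.184) = 4.000 + 0.04142 = 4.041.

Z = 4.0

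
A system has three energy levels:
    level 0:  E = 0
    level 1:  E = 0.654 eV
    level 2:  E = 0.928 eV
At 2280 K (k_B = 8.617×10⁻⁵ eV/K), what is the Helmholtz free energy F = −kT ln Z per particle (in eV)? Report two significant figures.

-0.0086 eV

k_BT = 8.617×10⁻⁵ × 2280 K = 0.1965 eV.
Eᵢ/kT = 0, 3.328, 4.723.
Z = Σ e^(−Eᵢ/kT) = e^(−0) + e^(−3.328) + e^(−4.723) = 1.000 + 0.03586 + 0.008888 = 1.045.
F = −kT ln Z = −0.1965 × ln(1.045) = −0.1965 × 0.04402 = -0.0086 eV.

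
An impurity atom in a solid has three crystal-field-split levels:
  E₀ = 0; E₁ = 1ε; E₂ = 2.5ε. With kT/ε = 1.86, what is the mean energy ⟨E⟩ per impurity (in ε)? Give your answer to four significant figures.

0.6700 ε

Eᵢ/kT = 0, 0.537634, 1.34409.
Z = Σ e^(−Eᵢ/kT) = e^(−0) + e^(−0.537634) + e^(−1.34409) = 1.00000 + 0.584129 + 0.260777 = 1.84491.
⟨E⟩ = Σ Eᵢ e^(−Eᵢ/kT) / Z = (0·1.00000 + 1·0.584129 + 2.5·0.260777) / 1.84491 = 0.6700 ε.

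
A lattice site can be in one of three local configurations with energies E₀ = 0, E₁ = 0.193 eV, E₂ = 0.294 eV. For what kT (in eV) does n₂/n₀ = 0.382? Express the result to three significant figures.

n₂/n₀ = exp[−(E₂−E₀)/kT] = 0.382.
⇒ (E₂−E₀)/kT = ln(1/0.382) = ln(2.6178) = 0.96233.
kT = 0.294 eV / 0.96233 = 0.306 eV.

0.306 eV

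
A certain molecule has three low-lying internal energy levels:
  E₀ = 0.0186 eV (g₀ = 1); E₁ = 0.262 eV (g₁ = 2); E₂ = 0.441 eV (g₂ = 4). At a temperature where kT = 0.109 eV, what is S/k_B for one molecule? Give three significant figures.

Eᵢ/kT = 0.17064, 2.4037, 4.0459.
Z = Σ gᵢe^(−Eᵢ/kT) = 1·e^(−0.17064) + 2·e^(−2.4037) + 4·e^(−4.0459) = 0.84313 + 0.18077 + 0.069976 = 1.0939.
⟨E⟩ = Σ EᵢPᵢ = 0.085843 eV.
S/k_B = ln Z + ⟨E⟩/kT = ln(1.0939) + 0.085843/0.109 = 0.089749 + 0.78755 = 0.877.

0.877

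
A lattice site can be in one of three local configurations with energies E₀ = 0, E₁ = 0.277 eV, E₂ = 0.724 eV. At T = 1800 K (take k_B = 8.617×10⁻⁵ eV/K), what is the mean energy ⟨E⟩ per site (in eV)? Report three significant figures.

0.0452 eV

k_BT = 8.617×10⁻⁵ × 1800 K = 0.15511 eV.
Eᵢ/kT = 0, 1.7858, 4.6677.
Z = Σ e^(−Eᵢ/kT) = e^(−0) + e^(−1.7858) + e^(−4.6677) = 1.0000 + 0.16766 + 0.0093939 = 1.1771.
⟨E⟩ = Σ Eᵢ e^(−Eᵢ/kT) / Z = (0·1.0000 + 0.277·0.16766 + 0.724·0.0093939) / 1.1771 = 0.0452 eV.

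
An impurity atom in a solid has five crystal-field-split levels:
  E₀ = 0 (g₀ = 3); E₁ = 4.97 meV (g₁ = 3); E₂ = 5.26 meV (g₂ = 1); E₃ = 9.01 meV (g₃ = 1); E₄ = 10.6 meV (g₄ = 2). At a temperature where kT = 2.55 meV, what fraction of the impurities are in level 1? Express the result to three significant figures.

Eᵢ/kT = 0, 1.9490, 2.0627, 3.5333, 4.1569.
Z = Σ gᵢe^(−Eᵢ/kT) = 3·e^(−0) + 3·e^(−1.9490) + 1·e^(−2.0627) + 1·e^(−3.5333) + 2·e^(−4.1569) = 3.0000 + 0.42725 + 0.12711 + 0.029208 + 0.031312 = 3.6149.
P₁ = g₁ e^(−E₁/kT) / Z = 0.42725/3.6149 = 0.118.

0.118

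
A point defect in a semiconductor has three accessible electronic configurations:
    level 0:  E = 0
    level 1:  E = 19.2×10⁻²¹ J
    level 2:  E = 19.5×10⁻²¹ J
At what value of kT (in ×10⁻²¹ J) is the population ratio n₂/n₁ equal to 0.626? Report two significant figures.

0.64 ×10⁻²¹ J

n₂/n₁ = exp[−(E₂−E₁)/kT] = 0.626.
⇒ (E₂−E₁)/kT = ln(1/0.626) = ln(1.597) = 0.4681.
kT = 0.3 ×10⁻²¹ J / 0.4681 = 0.64 ×10⁻²¹ J.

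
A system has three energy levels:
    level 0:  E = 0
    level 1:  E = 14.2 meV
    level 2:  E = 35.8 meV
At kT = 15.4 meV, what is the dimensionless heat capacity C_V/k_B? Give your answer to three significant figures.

0.422

Eᵢ/kT = 0, 0.92208, 2.3247.
Z = Σ e^(−Eᵢ/kT) = e^(−0) + e^(−0.92208) + e^(−2.3247) = 1.0000 + 0.39769 + 0.097813 = 1.4955.
⟨E⟩ = 6.1176 meV, ⟨E²⟩ = 137.45 meV².
C_V/k_B = (⟨E²⟩ − ⟨E⟩²)/(kT)² = (137.45 − 37.425)/237.16 = 0.422.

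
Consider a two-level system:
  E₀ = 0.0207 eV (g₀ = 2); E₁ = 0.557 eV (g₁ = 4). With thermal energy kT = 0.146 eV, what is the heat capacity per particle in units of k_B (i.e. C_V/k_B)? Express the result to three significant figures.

0.621

Eᵢ/kT = 0.14178, 3.8151.
Z = Σ gᵢe^(−Eᵢ/kT) = 2·e^(−0.14178) + 4·e^(−3.8151) = 1.7356 + 0.088142 = 1.8237.
⟨E⟩ = 0.046621 eV, ⟨E²⟩ = 0.015403 eV².
C_V/k_B = (⟨E²⟩ − ⟨E⟩²)/(kT)² = (0.015403 − 0.0021735)/0.021316 = 0.621.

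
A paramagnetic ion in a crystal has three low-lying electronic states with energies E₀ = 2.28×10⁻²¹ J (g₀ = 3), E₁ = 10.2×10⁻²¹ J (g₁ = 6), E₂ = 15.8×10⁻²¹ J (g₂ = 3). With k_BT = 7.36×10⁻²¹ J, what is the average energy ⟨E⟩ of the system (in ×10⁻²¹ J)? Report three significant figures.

6.38 ×10⁻²¹ J

Eᵢ/kT = 0.30978, 1.3859, 2.1467.
Z = Σ gᵢe^(−Eᵢ/kT) = 3·e^(−0.30978) + 6·e^(−1.3859) + 3·e^(−2.1467) = 2.2008 + 1.5006 + 0.35061 = 4.0520.
⟨E⟩ = Σ Eᵢ gᵢe^(−Eᵢ/kT) / Z = (2.28·2.2008 + 10.2·1.5006 + 15.8·0.35061) / 4.0520 = 6.38 ×10⁻²¹ J.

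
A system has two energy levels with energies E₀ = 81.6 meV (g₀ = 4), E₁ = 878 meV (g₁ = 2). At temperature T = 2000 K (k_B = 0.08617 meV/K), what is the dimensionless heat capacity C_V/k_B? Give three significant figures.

0.104

k_BT = 0.08617 × 2000 K = 172.34 meV.
Eᵢ/kT = 0.47348, 5.0946.
Z = Σ gᵢe^(−Eᵢ/kT) = 4·e^(−0.47348) + 2·e^(−5.0946) = 2.4913 + 0.012260 = 2.5036.
⟨E⟩ = 85.499 meV, ⟨E²⟩ = 10401 meV².
C_V/k_B = (⟨E²⟩ − ⟨E⟩²)/(kT)² = (10401 − 7310.1)/29701 = 0.104.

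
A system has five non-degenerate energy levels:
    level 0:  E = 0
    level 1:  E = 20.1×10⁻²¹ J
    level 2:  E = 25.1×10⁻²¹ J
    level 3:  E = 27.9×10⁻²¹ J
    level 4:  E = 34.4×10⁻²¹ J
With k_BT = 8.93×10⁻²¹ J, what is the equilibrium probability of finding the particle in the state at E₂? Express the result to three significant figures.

0.0489

Eᵢ/kT = 0, 2.2508, 2.8108, 3.1243, 3.8522.
Z = Σ e^(−Eᵢ/kT) = e^(−0) + e^(−2.2508) + e^(−2.8108) + e^(−3.1243) + e^(−3.8522) = 1.0000 + 0.10531 + 0.060157 + 0.043968 + 0.021233 = 1.2307.
P₂ = e^(−E₂/kT) / Z = 0.060157/1.2307 = 0.0489.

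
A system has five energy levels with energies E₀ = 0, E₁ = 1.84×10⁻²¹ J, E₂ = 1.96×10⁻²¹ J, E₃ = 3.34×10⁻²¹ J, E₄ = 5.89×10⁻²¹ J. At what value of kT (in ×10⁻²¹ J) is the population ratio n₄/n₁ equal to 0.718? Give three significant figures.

12.2 ×10⁻²¹ J

n₄/n₁ = exp[−(E₄−E₁)/kT] = 0.718.
⇒ (E₄−E₁)/kT = ln(1/0.718) = ln(1.3928) = 0.33132.
kT = 4.05 ×10⁻²¹ J / 0.33132 = 12.2 ×10⁻²¹ J.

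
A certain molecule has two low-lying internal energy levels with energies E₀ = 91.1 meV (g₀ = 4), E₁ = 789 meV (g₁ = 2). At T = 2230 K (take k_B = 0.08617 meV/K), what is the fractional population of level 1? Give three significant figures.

k_BT = 0.08617 × 2230 K = 192.16 meV.
Eᵢ/kT = 0.47408, 4.1060.
Z = Σ gᵢe^(−Eᵢ/kT) = 4·e^(−0.47408) + 2·e^(−4.1060) = 2.4898 + 0.032947 = 2.5227.
P₁ = g₁ e^(−E₁/kT) / Z = 0.032947/2.5227 = 0.0131.

0.0131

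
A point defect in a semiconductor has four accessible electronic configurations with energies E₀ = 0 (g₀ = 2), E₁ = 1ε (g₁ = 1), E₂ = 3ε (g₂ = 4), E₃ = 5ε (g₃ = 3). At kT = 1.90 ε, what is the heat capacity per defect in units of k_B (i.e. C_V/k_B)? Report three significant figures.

Eᵢ/kT = 0, 0.52632, 1.5789, 2.6316.
Z = Σ gᵢe^(−Eᵢ/kT) = 2·e^(−0) + 1·e^(−0.52632) + 4·e^(−1.5789) + 3·e^(−2.6316) = 2.0000 + 0.59078 + 0.82481 + 0.21589 = 3.6315.
⟨E⟩ = 1.1413 ε, ⟨E²⟩ = 3.6931 ε².
C_V/k_B = (⟨E²⟩ − ⟨E⟩²)/(kT)² = (3.6931 − 1.3026)/3.6100 = 0.662.

0.662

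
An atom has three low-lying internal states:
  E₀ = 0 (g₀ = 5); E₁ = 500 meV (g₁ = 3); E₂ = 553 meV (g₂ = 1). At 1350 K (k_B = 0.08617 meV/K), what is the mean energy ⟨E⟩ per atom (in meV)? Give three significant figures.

k_BT = 0.08617 × 1350 K = 116.33 meV.
Eᵢ/kT = 0, 4.2981, 4.7537.
Z = Σ gᵢe^(−Eᵢ/kT) = 5·e^(−0) + 3·e^(−4.2981) + 1·e^(−4.7537) = 5.0000 + 0.040783 + 0.0086197 = 5.0494.
⟨E⟩ = Σ Eᵢ gᵢe^(−Eᵢ/kT) / Z = (0·5.0000 + 500·0.040783 + 553·0.0086197) / 5.0494 = 4.98 meV.

4.98 meV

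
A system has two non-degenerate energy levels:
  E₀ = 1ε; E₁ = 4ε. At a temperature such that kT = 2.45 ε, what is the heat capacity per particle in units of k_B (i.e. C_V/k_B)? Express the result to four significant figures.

Eᵢ/kT = 0.408163, 1.63265.
Z = Σ e^(−Eᵢ/kT) = e^(−0.408163) + e^(−1.63265) = 0.664870 + 0.195411 = 0.860281.
⟨E⟩ = 1.68144 ε, ⟨E²⟩ = 4.40722 ε².
C_V/k_B = (⟨E²⟩ − ⟨E⟩²)/(kT)² = (4.40722 − 2.82724)/6.00250 = 0.2632.

0.2632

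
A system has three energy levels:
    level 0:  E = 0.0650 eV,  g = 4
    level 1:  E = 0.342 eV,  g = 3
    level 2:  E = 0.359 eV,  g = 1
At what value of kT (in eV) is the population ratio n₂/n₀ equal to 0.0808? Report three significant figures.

0.260 eV

n₂/n₀ = (g₂/g₀) exp[−(E₂−E₀)/kT] = 0.0808.
⇒ (E₂−E₀)/kT = ln((1/4)/0.0808) = ln(3.0941) = 1.1295.
kT = 0.2940 eV / 1.1295 = 0.260 eV.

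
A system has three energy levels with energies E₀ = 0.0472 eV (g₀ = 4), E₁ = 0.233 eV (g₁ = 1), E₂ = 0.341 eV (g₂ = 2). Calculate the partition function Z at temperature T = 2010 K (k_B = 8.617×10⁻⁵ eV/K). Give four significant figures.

Z = 3.586

k_BT = 8.617×10⁻⁵ × 2010 K = 0.173202 eV.
Eᵢ/kT = 0.272514, 1.34525, 1.96880.
Z = Σ gᵢe^(−Eᵢ/kT) = 4·e^(−0.272514) + 1·e^(−1.34525) + 2·e^(−1.96880) = 3.04585 + 0.260475 + 0.279249 = 3.58557.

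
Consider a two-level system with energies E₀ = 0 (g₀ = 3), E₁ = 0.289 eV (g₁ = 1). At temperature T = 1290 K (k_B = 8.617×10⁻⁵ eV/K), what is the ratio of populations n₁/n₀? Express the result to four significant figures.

0.02476

k_BT = 8.617×10⁻⁵ × 1290 K = 0.111159 eV.
n₁/n₀ = (g₁/g₀) exp[−(E₁−E₀)/kT] = (1/3) × exp(−(0.289 eV)/(0.111159 eV)) = (1/3) × exp(-2.59988) = 0.02476.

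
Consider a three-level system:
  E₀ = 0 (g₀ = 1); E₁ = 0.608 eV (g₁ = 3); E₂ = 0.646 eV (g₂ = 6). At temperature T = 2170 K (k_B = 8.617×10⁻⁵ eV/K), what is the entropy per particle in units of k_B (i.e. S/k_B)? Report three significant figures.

k_BT = 8.617×10⁻⁵ × 2170 K = 0.18699 eV.
Eᵢ/kT = 0, 3.2515, 3.4547.
Z = Σ gᵢe^(−Eᵢ/kT) = 1·e^(−0) + 3·e^(−3.2515) + 6·e^(−3.4547) = 1.0000 + 0.11615 + 0.18958 = 1.3057.
⟨E⟩ = Σ EᵢPᵢ = 0.14788 eV.
S/k_B = ln Z + ⟨E⟩/kT = ln(1.3057) + 0.14788/0.18699 = 0.26674 + 0.79084 = 1.06.

1.06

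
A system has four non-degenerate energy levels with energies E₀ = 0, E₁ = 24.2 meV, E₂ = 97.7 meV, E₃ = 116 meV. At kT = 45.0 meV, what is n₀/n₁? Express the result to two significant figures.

1.7

n₀/n₁ = exp[−(E₀−E₁)/kT] = exp(−(-24.2 meV)/(45.0 meV)) = exp(0.5378) = 1.7.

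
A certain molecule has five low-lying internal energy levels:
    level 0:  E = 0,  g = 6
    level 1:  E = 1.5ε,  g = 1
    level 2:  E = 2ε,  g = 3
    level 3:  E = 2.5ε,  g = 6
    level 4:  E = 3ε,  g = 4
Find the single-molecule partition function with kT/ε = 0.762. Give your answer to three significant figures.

Eᵢ/kT = 0, 1.9685, 2.6247, 3.2808, 3.9370.
Z = Σ gᵢe^(−Eᵢ/kT) = 6·e^(−0) + 1·e^(−1.9685) + 3·e^(−2.6247) + 6·e^(−3.2808) + 4·e^(−3.9370) = 6.0000 + 0.13967 + 0.21738 + 0.22559 + 0.078027 = 6.6607.

Z = 6.66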